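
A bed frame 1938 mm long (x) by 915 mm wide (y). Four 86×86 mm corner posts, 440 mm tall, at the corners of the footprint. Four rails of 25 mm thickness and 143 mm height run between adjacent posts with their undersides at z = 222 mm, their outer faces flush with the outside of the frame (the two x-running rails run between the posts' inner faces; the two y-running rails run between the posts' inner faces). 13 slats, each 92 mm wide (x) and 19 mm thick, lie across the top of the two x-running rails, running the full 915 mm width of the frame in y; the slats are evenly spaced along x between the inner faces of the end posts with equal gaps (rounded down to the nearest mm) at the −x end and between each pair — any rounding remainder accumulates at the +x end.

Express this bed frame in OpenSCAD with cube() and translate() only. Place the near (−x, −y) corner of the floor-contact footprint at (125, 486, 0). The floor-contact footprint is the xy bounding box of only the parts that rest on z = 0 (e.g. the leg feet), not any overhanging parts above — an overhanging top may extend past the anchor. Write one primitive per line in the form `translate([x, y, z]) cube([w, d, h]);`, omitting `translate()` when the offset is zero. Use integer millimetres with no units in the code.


translate([125, 486, 0]) cube([86, 86, 440]);
translate([125, 1315, 0]) cube([86, 86, 440]);
translate([1977, 486, 0]) cube([86, 86, 440]);
translate([1977, 1315, 0]) cube([86, 86, 440]);
translate([211, 486, 222]) cube([1766, 25, 143]);
translate([211, 1376, 222]) cube([1766, 25, 143]);
translate([125, 572, 222]) cube([25, 743, 143]);
translate([2038, 572, 222]) cube([25, 743, 143]);
translate([251, 486, 365]) cube([92, 915, 19]);
translate([383, 486, 365]) cube([92, 915, 19]);
translate([515, 486, 365]) cube([92, 915, 19]);
translate([647, 486, 365]) cube([92, 915, 19]);
translate([779, 486, 365]) cube([92, 915, 19]);
translate([911, 486, 365]) cube([92, 915, 19]);
translate([1043, 486, 365]) cube([92, 915, 19]);
translate([1175, 486, 365]) cube([92, 915, 19]);
translate([1307, 486, 365]) cube([92, 915, 19]);
translate([1439, 486, 365]) cube([92, 915, 19]);
translate([1571, 486, 365]) cube([92, 915, 19]);
translate([1703, 486, 365]) cube([92, 915, 19]);
translate([1835, 486, 365]) cube([92, 915, 19]);


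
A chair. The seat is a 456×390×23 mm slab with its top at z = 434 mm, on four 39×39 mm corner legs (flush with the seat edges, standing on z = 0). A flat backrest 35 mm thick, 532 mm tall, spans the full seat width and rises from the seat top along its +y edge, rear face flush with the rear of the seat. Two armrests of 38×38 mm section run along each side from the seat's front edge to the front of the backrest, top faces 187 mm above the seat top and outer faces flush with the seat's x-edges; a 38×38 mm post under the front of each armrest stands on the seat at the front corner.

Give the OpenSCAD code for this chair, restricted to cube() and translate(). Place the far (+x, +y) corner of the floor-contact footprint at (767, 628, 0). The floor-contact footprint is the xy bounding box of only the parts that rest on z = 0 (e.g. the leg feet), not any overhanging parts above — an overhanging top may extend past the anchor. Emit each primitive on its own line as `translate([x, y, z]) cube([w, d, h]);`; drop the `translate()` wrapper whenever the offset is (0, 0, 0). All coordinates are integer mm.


translate([311, 238, 411]) cube([456, 390, 23]);
translate([311, 238, 0]) cube([39, 39, 411]);
translate([728, 238, 0]) cube([39, 39, 411]);
translate([311, 589, 0]) cube([39, 39, 411]);
translate([728, 589, 0]) cube([39, 39, 411]);
translate([311, 593, 434]) cube([456, 35, 532]);
translate([311, 238, 583]) cube([38, 355, 38]);
translate([729, 238, 583]) cube([38, 355, 38]);
translate([311, 238, 434]) cube([38, 38, 149]);
translate([729, 238, 434]) cube([38, 38, 149]);


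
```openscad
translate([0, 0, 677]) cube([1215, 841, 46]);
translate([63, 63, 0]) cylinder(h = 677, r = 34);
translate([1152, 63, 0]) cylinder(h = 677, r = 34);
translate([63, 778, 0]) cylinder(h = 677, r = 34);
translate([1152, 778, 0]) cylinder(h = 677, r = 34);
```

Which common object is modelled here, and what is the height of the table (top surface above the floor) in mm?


A table. The table height is 723 mm.

A 1215×841×46 slab sits at z = 677 on four Ø68 mm round legs — a table. The top surface is at 677 + 46 = 723 mm.


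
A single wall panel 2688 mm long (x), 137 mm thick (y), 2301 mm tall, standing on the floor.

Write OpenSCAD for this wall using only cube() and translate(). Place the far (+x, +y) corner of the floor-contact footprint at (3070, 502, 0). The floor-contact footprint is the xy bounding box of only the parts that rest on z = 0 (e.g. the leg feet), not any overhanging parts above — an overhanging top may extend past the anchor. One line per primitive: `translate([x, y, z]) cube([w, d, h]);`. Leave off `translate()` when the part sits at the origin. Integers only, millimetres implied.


translate([382, 365, 0]) cube([2688, 137, 2301]);


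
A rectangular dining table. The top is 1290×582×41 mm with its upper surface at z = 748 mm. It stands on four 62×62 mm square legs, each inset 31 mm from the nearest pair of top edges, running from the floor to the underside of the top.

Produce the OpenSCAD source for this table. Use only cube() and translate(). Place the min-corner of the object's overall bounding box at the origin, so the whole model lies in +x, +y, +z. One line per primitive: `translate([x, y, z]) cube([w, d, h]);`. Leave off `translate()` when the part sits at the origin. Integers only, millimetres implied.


// leg_h = 748 - 41 = 707
translate([0, 0, 707]) cube([1290, 582, 41]);
translate([31, 31, 0]) cube([62, 62, 707]);
translate([1197, 31, 0]) cube([62, 62, 707]);
translate([31, 489, 0]) cube([62, 62, 707]);
translate([1197, 489, 0]) cube([62, 62, 707]);


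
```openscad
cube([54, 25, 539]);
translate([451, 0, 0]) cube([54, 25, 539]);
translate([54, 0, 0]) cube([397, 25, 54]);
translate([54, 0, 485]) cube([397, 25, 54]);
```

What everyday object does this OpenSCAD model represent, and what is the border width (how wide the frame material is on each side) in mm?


A picture frame. The border width is 54 mm.

Four thin pieces enclosing a rectangular opening — a picture frame. The two full-height stiles are 539 mm tall; the top rail sits at z = 485 and is 54 mm tall, so the border above the opening is 539 − 485 = 54 mm, matching the stile x-width.


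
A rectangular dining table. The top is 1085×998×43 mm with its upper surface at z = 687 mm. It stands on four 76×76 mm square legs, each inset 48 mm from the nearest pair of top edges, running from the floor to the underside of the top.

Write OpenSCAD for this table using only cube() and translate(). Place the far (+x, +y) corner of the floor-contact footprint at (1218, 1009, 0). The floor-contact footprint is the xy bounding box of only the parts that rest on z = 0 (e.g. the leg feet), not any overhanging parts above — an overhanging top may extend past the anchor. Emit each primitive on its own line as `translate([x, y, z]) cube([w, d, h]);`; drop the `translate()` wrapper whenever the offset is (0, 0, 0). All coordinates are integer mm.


// leg_h = 687 - 43 = 644
translate([181, 59, 644]) cube([1085, 998, 43]);
translate([229, 107, 0]) cube([76, 76, 644]);
translate([1142, 107, 0]) cube([76, 76, 644]);
translate([229, 933, 0]) cube([76, 76, 644]);
translate([1142, 933, 0]) cube([76, 76, 644]);


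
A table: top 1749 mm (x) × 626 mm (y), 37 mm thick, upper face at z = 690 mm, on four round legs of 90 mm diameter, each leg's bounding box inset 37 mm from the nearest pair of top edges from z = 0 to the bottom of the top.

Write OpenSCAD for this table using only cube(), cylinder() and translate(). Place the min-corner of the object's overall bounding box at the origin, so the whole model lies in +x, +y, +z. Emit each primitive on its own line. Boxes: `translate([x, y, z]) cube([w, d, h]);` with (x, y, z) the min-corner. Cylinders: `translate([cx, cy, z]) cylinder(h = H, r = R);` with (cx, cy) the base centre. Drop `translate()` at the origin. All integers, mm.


translate([0, 0, 653]) cube([1749, 626, 37]);
translate([82, 82, 0]) cylinder(h = 653, r = 45);
translate([1667, 82, 0]) cylinder(h = 653, r = 45);
translate([82, 544, 0]) cylinder(h = 653, r = 45);
translate([1667, 544, 0]) cylinder(h = 653, r = 45);


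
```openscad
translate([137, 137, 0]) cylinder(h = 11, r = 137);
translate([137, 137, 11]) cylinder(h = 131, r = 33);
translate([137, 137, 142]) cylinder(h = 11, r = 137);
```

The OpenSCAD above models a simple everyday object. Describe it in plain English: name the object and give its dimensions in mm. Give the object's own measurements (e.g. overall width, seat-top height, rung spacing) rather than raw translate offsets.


A spool: two coaxial disc flanges of radius 137 mm and thickness 11 mm, joined by a core cylinder of radius 33 mm and height 131 mm. The lower flange rests on z = 0 and the three cylinders share a vertical axis.


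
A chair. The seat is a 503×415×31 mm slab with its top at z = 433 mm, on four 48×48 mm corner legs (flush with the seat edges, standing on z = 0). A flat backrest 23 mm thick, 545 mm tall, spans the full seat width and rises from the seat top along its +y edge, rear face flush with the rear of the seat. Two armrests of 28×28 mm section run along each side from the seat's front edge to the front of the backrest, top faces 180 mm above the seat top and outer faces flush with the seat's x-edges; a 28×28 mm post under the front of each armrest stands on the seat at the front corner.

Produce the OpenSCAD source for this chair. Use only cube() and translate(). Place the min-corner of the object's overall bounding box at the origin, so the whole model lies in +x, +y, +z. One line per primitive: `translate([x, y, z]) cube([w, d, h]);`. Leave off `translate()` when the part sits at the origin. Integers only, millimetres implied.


translate([0, 0, 402]) cube([503, 415, 31]);
cube([48, 48, 402]);
translate([455, 0, 0]) cube([48, 48, 402]);
translate([0, 367, 0]) cube([48, 48, 402]);
translate([455, 367, 0]) cube([48, 48, 402]);
translate([0, 392, 433]) cube([503, 23, 545]);
translate([0, 0, 585]) cube([28, 392, 28]);
translate([475, 0, 585]) cube([28, 392, 28]);
translate([0, 0, 433]) cube([28, 28, 152]);
translate([475, 0, 433]) cube([28, 28, 152]);


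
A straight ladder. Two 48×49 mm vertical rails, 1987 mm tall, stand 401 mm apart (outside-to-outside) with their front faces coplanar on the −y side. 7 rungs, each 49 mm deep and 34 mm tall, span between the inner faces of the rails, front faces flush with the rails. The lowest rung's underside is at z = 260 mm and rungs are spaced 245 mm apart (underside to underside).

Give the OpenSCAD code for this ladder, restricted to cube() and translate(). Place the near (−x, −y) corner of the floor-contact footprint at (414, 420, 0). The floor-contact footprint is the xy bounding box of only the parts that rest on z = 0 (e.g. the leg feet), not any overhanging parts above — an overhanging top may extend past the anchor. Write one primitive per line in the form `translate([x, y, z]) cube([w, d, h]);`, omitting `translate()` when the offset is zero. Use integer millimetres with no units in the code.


// rung span = 401 - 2*48 = 305
// rung[k] z = 260 + k*245
translate([414, 420, 0]) cube([48, 49, 1987]);
translate([767, 420, 0]) cube([48, 49, 1987]);
translate([462, 420, 260]) cube([305, 49, 34]);
translate([462, 420, 505]) cube([305, 49, 34]);
translate([462, 420, 750]) cube([305, 49, 34]);
translate([462, 420, 995]) cube([305, 49, 34]);
translate([462, 420, 1240]) cube([305, 49, 34]);
translate([462, 420, 1485]) cube([305, 49, 34]);
translate([462, 420, 1730]) cube([305, 49, 34]);


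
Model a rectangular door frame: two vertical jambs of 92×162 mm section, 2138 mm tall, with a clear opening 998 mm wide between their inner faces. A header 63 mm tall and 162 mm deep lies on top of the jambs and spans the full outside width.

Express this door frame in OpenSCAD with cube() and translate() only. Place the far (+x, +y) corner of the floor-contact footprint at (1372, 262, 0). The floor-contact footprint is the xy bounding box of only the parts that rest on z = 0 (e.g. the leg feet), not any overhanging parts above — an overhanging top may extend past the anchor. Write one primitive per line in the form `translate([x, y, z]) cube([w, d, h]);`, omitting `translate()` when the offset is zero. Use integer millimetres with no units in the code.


translate([190, 100, 0]) cube([92, 162, 2138]);
translate([1280, 100, 0]) cube([92, 162, 2138]);
translate([190, 100, 2138]) cube([1182, 162, 63]);


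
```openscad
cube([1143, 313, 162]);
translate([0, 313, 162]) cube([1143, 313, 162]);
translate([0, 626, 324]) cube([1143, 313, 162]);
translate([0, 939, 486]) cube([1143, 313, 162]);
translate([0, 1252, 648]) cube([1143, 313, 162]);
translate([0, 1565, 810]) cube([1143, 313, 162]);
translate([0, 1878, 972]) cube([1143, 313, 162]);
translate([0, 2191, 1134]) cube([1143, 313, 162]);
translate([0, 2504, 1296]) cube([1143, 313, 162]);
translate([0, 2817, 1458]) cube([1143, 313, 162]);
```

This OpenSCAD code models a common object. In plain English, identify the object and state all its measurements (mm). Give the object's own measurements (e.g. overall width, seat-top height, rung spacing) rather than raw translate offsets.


A straight staircase of 10 solid steps. Each step is 1143 mm wide (x), 313 mm deep (y, the going) and 162 mm tall (the rise). The first step rests on the floor; each subsequent step sits one going further in +y and one rise higher in +z, directly behind and above the previous step with no overlap.


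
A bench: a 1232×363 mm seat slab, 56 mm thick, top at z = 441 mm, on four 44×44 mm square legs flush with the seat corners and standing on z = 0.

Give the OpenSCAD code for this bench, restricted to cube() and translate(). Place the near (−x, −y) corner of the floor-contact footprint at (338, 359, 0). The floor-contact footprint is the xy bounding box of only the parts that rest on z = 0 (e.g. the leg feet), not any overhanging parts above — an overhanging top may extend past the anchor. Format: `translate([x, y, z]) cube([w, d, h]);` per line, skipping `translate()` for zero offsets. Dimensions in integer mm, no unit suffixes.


// leg_h = 441 − 56 = 385
translate([338, 359, 385]) cube([1232, 363, 56]);
translate([338, 359, 0]) cube([44, 44, 385]);
translate([338, 678, 0]) cube([44, 44, 385]);
translate([1526, 359, 0]) cube([44, 44, 385]);
translate([1526, 678, 0]) cube([44, 44, 385]);


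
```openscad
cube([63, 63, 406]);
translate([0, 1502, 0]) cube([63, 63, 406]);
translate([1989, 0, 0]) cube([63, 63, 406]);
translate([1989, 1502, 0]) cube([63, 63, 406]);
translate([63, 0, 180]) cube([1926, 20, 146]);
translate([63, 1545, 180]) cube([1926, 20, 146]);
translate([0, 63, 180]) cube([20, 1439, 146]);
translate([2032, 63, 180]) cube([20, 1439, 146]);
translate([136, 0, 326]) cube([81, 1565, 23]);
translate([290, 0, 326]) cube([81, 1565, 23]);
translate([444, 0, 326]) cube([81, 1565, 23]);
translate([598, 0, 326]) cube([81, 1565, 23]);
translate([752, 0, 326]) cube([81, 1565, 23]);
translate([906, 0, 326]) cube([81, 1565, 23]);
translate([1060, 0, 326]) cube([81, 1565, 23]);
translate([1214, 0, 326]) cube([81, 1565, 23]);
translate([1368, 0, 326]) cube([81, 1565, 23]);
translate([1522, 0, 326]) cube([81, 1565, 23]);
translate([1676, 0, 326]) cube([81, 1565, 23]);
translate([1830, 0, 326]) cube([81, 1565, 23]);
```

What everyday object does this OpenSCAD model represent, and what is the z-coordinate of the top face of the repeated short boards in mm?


A bed frame. The slat-top height is 349 mm.

Four posts, four rails, and a row of slats — a bed frame. Slats sit on the rails at z = 180 + 146 = 326; with slat thickness 23, the top is 349 mm.


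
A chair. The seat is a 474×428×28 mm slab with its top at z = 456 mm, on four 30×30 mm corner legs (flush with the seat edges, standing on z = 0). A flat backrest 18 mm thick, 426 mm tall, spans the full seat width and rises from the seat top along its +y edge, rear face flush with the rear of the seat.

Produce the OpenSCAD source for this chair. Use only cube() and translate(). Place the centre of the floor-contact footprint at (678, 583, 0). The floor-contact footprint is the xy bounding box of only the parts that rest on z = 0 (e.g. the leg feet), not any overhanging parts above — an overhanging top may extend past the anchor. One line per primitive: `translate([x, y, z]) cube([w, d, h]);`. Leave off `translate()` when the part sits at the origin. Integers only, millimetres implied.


// leg_h = 456 - 28 = 428
translate([441, 369, 428]) cube([474, 428, 28]);
translate([441, 369, 0]) cube([30, 30, 428]);
translate([885, 369, 0]) cube([30, 30, 428]);
translate([441, 767, 0]) cube([30, 30, 428]);
translate([885, 767, 0]) cube([30, 30, 428]);
translate([441, 779, 456]) cube([474, 18, 426]);


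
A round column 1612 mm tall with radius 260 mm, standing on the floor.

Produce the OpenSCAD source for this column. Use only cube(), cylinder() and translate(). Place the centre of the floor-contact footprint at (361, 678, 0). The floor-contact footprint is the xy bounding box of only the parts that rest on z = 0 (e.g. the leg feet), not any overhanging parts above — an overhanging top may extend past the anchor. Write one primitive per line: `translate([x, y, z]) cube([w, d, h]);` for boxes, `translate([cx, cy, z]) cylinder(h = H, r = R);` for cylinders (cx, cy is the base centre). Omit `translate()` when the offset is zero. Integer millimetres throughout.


translate([361, 678, 0]) cylinder(h = 1612, r = 260);


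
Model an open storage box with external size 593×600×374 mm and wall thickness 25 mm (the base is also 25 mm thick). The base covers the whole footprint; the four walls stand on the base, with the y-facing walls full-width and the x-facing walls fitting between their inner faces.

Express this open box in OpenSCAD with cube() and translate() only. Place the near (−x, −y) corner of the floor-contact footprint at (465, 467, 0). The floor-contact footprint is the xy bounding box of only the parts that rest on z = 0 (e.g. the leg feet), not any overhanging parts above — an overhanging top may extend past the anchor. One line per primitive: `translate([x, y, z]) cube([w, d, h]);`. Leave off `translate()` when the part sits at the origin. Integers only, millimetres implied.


translate([465, 467, 0]) cube([593, 600, 25]);
translate([465, 467, 25]) cube([593, 25, 349]);
translate([465, 1042, 25]) cube([593, 25, 349]);
translate([465, 492, 25]) cube([25, 550, 349]);
translate([1033, 492, 25]) cube([25, 550, 349]);


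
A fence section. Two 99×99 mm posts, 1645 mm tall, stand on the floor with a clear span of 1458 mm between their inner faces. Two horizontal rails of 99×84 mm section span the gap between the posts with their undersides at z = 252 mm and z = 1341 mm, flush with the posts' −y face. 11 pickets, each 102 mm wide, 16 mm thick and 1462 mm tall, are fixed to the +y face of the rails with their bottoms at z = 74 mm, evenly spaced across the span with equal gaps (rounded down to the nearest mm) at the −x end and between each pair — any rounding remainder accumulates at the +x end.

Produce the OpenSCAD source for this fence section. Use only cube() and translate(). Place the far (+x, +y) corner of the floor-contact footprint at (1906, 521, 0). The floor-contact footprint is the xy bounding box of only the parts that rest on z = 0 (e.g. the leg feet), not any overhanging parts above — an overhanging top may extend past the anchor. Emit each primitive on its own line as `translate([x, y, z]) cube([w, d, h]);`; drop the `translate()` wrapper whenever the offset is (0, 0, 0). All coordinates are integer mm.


translate([250, 422, 0]) cube([99, 99, 1645]);
translate([1807, 422, 0]) cube([99, 99, 1645]);
translate([349, 422, 252]) cube([1458, 99, 84]);
translate([349, 422, 1341]) cube([1458, 99, 84]);
translate([377, 521, 74]) cube([102, 16, 1462]);
translate([507, 521, 74]) cube([102, 16, 1462]);
translate([637, 521, 74]) cube([102, 16, 1462]);
translate([767, 521, 74]) cube([102, 16, 1462]);
translate([897, 521, 74]) cube([102, 16, 1462]);
translate([1027, 521, 74]) cube([102, 16, 1462]);
translate([1157, 521, 74]) cube([102, 16, 1462]);
translate([1287, 521, 74]) cube([102, 16, 1462]);
translate([1417, 521, 74]) cube([102, 16, 1462]);
translate([1547, 521, 74]) cube([102, 16, 1462]);
translate([1677, 521, 74]) cube([102, 16, 1462]);


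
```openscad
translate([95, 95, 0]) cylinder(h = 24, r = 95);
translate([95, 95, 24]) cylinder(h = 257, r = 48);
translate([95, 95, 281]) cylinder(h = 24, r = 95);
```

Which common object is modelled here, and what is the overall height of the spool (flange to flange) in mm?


A spool. The overall height is 305 mm.

Three coaxial cylinders, large–small–large — a spool. Two 24 mm flanges and a 257 mm core give 24 + 257 + 24 = 305 mm.


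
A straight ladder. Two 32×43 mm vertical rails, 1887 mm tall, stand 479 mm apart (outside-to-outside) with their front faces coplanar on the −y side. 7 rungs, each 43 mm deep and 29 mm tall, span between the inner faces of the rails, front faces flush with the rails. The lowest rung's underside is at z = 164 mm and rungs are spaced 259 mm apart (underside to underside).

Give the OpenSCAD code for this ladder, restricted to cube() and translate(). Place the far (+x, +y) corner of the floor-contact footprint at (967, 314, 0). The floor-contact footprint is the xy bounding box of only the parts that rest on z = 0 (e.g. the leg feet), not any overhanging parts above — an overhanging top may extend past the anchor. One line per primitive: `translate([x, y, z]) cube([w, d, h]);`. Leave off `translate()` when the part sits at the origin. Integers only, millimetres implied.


translate([488, 271, 0]) cube([32, 43, 1887]);
translate([935, 271, 0]) cube([32, 43, 1887]);
translate([520, 271, 164]) cube([415, 43, 29]);
translate([520, 271, 423]) cube([415, 43, 29]);
translate([520, 271, 682]) cube([415, 43, 29]);
translate([520, 271, 941]) cube([415, 43, 29]);
translate([520, 271, 1200]) cube([415, 43, 29]);
translate([520, 271, 1459]) cube([415, 43, 29]);
translate([520, 271, 1718]) cube([415, 43, 29]);


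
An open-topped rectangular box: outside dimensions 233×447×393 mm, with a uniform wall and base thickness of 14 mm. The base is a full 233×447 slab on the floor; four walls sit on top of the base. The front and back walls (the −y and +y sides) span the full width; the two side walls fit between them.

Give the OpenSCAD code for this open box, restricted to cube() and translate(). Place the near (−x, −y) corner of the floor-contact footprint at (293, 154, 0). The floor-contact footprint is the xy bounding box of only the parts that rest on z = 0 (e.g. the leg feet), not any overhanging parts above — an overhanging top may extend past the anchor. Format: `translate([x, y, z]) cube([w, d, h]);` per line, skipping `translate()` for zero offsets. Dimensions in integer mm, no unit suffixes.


translate([293, 154, 0]) cube([233, 447, 14]);
translate([293, 154, 14]) cube([233, 14, 379]);
translate([293, 587, 14]) cube([233, 14, 379]);
translate([293, 168, 14]) cube([14, 419, 379]);
translate([512, 168, 14]) cube([14, 419, 379]);


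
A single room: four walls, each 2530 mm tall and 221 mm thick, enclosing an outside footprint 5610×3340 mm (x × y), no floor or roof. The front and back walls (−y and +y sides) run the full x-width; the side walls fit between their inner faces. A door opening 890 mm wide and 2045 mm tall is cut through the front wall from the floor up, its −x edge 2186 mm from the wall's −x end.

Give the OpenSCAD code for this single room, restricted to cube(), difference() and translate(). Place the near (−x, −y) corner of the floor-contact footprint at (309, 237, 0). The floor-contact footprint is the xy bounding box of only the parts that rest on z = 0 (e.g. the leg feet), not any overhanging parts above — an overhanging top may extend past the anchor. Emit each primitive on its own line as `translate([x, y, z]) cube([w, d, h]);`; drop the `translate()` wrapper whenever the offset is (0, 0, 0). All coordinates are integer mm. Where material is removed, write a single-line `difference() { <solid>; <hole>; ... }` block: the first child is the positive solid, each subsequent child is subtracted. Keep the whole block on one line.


difference() { translate([309, 237, 0]) cube([5610, 221, 2530]); translate([2495, 237, 0]) cube([890, 221, 2045]); }
translate([309, 3356, 0]) cube([5610, 221, 2530]);
translate([309, 458, 0]) cube([221, 2898, 2530]);
translate([5698, 458, 0]) cube([221, 2898, 2530]);


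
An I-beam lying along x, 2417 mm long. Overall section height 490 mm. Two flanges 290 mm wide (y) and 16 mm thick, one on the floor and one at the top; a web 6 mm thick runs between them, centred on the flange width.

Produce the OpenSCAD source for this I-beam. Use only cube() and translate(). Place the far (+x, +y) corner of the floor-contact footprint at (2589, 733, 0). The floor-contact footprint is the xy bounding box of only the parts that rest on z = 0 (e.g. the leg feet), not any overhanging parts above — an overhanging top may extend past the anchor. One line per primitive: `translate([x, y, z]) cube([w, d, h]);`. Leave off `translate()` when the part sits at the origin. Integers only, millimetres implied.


translate([172, 443, 0]) cube([2417, 290, 16]);
translate([172, 585, 16]) cube([2417, 6, 458]);
translate([172, 443, 474]) cube([2417, 290, 16]);


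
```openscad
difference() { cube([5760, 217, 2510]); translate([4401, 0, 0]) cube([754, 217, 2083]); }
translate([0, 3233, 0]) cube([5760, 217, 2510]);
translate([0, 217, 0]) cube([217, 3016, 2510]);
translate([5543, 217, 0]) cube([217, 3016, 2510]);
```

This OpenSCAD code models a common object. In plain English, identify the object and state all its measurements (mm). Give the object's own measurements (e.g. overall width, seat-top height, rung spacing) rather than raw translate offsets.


A single room: four walls, each 2510 mm tall and 217 mm thick, enclosing an outside footprint 5760×3450 mm (x × y), no floor or roof. The front and back walls (−y and +y sides) run the full x-width; the side walls fit between their inner faces. A door opening 754 mm wide and 2083 mm tall is cut through the front wall from the floor up, its −x edge 4401 mm from the wall's −x end.


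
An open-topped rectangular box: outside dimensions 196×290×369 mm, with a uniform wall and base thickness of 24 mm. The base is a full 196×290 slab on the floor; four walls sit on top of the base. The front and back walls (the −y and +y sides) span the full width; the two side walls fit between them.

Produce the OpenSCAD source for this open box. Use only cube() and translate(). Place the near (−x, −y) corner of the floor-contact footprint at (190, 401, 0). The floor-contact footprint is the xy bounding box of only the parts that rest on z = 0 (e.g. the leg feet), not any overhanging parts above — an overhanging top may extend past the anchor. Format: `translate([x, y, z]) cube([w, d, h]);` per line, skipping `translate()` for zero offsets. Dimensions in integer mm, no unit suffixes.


translate([190, 401, 0]) cube([196, 290, 24]);
translate([190, 401, 24]) cube([196, 24, 345]);
translate([190, 667, 24]) cube([196, 24, 345]);
translate([190, 425, 24]) cube([24, 242, 345]);
translate([362, 425, 24]) cube([24, 242, 345]);


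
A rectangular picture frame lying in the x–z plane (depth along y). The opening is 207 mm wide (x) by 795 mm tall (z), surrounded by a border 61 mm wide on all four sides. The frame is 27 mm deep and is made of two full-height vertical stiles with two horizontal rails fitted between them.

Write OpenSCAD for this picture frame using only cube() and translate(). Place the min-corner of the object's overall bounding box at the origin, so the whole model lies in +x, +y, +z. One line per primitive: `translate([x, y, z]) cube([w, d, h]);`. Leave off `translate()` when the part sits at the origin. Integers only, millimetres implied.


cube([61, 27, 917]);
translate([268, 0, 0]) cube([61, 27, 917]);
translate([61, 0, 0]) cube([207, 27, 61]);
translate([61, 0, 856]) cube([207, 27, 61]);


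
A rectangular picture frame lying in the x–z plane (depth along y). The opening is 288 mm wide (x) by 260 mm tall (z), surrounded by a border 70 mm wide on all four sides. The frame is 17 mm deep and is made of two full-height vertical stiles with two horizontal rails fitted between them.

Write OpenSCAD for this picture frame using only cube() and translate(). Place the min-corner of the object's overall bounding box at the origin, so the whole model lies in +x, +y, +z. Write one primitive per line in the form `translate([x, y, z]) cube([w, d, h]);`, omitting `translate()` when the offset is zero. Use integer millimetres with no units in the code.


cube([70, 17, 400]);
translate([358, 0, 0]) cube([70, 17, 400]);
translate([70, 0, 0]) cube([288, 17, 70]);
translate([70, 0, 330]) cube([288, 17, 70]);


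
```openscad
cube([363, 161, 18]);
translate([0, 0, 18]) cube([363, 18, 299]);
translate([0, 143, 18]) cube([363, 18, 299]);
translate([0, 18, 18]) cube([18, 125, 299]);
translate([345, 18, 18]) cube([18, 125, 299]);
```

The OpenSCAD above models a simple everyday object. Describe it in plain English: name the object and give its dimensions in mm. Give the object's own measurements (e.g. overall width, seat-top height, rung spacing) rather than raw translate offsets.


An open-topped rectangular box: outside dimensions 363×161×317 mm, with a uniform wall and base thickness of 18 mm. The base is a full 363×161 slab on the floor; four walls sit on top of the base. The front and back walls (the −y and +y sides) span the full width; the two side walls fit between them.


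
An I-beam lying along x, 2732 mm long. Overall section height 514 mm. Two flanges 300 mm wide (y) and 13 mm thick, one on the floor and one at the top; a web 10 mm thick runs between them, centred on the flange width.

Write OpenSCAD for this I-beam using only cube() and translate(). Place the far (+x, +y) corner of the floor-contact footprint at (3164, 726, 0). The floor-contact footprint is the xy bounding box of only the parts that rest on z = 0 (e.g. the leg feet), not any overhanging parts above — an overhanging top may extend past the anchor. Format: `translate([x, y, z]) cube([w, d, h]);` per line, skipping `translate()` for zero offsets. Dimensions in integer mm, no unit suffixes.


translate([432, 426, 0]) cube([2732, 300, 13]);
translate([432, 571, 13]) cube([2732, 10, 488]);
translate([432, 426, 501]) cube([2732, 300, 13]);


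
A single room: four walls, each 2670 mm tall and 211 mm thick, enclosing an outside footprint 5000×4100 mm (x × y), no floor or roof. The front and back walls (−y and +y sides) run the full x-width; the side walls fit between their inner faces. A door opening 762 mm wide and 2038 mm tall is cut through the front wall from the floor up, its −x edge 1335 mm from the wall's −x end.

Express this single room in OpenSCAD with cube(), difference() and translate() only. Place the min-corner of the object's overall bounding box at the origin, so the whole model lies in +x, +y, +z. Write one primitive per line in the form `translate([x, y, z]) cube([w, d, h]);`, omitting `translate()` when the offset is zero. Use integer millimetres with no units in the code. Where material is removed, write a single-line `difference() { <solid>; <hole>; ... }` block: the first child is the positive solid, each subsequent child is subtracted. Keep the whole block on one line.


difference() { cube([5000, 211, 2670]); translate([1335, 0, 0]) cube([762, 211, 2038]); }
translate([0, 3889, 0]) cube([5000, 211, 2670]);
translate([0, 211, 0]) cube([211, 3678, 2670]);
translate([4789, 211, 0]) cube([211, 3678, 2670]);


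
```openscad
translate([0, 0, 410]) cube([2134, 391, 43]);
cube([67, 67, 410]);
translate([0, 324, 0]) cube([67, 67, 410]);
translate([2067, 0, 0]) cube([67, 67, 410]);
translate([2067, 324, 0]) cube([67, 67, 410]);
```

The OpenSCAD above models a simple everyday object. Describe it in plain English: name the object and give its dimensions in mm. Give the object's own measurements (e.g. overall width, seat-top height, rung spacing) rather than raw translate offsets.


A bench: a 2134×391 mm seat slab, 43 mm thick, top at z = 453 mm, on four 67×67 mm square legs flush with the seat corners and standing on z = 0.


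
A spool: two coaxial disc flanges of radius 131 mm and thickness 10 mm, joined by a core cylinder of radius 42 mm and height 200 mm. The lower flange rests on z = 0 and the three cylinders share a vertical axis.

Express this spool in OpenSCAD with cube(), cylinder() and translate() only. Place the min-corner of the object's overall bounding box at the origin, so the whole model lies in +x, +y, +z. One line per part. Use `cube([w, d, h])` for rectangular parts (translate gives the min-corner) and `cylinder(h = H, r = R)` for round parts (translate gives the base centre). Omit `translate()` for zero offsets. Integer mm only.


translate([131, 131, 0]) cylinder(h = 10, r = 131);
translate([131, 131, 10]) cylinder(h = 200, r = 42);
translate([131, 131, 210]) cylinder(h = 10, r = 131);


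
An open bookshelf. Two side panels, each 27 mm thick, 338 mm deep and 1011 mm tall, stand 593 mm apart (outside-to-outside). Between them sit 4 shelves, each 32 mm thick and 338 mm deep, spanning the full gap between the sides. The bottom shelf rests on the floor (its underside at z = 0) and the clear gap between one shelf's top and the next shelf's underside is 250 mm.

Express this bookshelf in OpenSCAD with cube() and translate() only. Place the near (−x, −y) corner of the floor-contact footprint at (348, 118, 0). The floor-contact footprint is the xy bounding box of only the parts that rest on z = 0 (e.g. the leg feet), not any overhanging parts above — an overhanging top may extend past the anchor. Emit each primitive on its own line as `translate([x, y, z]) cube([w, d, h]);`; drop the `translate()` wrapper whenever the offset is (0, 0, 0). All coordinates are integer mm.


translate([348, 118, 0]) cube([27, 338, 1011]);
translate([914, 118, 0]) cube([27, 338, 1011]);
translate([375, 118, 0]) cube([539, 338, 32]);
translate([375, 118, 282]) cube([539, 338, 32]);
translate([375, 118, 564]) cube([539, 338, 32]);
translate([375, 118, 846]) cube([539, 338, 32]);


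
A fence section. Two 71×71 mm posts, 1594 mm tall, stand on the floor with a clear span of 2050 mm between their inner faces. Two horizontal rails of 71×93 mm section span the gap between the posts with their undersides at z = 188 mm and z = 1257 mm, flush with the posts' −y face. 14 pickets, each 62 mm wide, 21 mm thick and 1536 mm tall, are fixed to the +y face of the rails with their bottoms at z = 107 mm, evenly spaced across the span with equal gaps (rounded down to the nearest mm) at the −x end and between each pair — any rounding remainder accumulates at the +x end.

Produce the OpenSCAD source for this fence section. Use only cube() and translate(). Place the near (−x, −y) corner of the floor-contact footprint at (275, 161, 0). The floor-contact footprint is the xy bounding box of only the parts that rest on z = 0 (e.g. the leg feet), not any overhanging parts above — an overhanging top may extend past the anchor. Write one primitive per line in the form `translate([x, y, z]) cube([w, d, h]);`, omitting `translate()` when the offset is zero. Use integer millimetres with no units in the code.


translate([275, 161, 0]) cube([71, 71, 1594]);
translate([2396, 161, 0]) cube([71, 71, 1594]);
translate([346, 161, 188]) cube([2050, 71, 93]);
translate([346, 161, 1257]) cube([2050, 71, 93]);
translate([424, 232, 107]) cube([62, 21, 1536]);
translate([564, 232, 107]) cube([62, 21, 1536]);
translate([704, 232, 107]) cube([62, 21, 1536]);
translate([844, 232, 107]) cube([62, 21, 1536]);
translate([984, 232, 107]) cube([62, 21, 1536]);
translate([1124, 232, 107]) cube([62, 21, 1536]);
translate([1264, 232, 107]) cube([62, 21, 1536]);
translate([1404, 232, 107]) cube([62, 21, 1536]);
translate([1544, 232, 107]) cube([62, 21, 1536]);
translate([1684, 232, 107]) cube([62, 21, 1536]);
translate([1824, 232, 107]) cube([62, 21, 1536]);
translate([1964, 232, 107]) cube([62, 21, 1536]);
translate([2104, 232, 107]) cube([62, 21, 1536]);
translate([2244, 232, 107]) cube([62, 21, 1536]);


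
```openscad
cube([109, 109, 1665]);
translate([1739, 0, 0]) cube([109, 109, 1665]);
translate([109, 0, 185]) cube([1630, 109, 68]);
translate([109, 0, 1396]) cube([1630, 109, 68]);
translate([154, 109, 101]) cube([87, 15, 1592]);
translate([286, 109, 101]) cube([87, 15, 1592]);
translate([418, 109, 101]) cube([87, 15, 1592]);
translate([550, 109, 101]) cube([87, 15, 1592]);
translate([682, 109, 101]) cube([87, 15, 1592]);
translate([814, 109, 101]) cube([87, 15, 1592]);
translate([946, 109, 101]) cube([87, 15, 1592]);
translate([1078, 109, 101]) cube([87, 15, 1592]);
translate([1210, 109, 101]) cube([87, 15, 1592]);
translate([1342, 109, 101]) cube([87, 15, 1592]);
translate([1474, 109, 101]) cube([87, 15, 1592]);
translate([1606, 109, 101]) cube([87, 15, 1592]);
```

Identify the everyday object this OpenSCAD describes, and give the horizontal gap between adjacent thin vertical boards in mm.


A fence section. The picket gap is 45 mm.

Two posts, two rails, 12 pickets — a fence section. Span 1630 mm holds 12 pickets of 87 mm with 13 equal gaps: ⌊(1630 − 12·87) / 13⌋ = 45 mm.


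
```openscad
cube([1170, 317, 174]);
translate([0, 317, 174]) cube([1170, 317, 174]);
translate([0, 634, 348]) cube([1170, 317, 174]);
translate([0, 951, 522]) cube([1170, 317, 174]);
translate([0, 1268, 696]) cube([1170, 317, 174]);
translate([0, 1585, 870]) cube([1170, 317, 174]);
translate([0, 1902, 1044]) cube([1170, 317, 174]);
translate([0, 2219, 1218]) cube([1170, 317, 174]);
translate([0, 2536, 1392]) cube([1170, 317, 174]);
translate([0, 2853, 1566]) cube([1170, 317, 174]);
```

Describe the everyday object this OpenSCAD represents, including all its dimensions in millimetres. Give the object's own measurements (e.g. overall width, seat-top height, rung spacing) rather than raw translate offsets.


A straight staircase of 10 solid steps. Each step is 1170 mm wide (x), 317 mm deep (y, the going) and 174 mm tall (the rise). The first step rests on the floor; each subsequent step sits one going further in +y and one rise higher in +z, directly behind and above the previous step with no overlap.


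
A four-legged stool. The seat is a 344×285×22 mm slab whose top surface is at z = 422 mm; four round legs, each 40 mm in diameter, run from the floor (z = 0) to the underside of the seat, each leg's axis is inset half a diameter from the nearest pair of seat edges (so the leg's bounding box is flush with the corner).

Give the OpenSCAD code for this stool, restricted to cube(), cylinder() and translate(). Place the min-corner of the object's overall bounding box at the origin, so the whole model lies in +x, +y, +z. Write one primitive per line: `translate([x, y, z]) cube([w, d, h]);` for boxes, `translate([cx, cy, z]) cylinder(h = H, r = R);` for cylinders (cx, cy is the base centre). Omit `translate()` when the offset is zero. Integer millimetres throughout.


// leg_h = 422 - 22 = 400
translate([0, 0, 400]) cube([344, 285, 22]);
translate([20, 20, 0]) cylinder(h = 400, r = 20);
translate([324, 20, 0]) cylinder(h = 400, r = 20);
translate([20, 265, 0]) cylinder(h = 400, r = 20);
translate([324, 265, 0]) cylinder(h = 400, r = 20);


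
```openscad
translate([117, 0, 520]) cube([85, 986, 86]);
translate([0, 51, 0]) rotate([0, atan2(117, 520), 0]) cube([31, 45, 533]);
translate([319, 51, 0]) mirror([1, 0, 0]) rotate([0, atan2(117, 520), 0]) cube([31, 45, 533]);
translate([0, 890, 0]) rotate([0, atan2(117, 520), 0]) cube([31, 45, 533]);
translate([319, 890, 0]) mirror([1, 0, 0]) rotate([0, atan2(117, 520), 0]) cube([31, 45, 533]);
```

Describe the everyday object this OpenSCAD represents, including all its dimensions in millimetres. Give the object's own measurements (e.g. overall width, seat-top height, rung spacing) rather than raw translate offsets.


A sawhorse. A 85×986×86 mm beam (x, y, z) sits on two A-frame leg pairs. Each pair is two raked legs of 31×45 mm section (45 mm along y) splaying symmetrically in x. Each leg rises 520 mm vertically over 117 mm of horizontal reach and is 533 mm long along its own axis. Every leg's outer bottom edge rests on the floor and its outer top edge meets a bottom edge of the beam — the left legs (tilting toward +x) meet the beam's −x bottom edge, the right legs (their mirror images, tilting toward −x) meet its +x bottom edge — so the leg tops tuck under the beam, the beam's underside is 520 mm above the floor, and the feet are 319 mm apart outside-to-outside with the beam centred between them. The two leg pairs are set in 51 mm from either end of the beam.
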